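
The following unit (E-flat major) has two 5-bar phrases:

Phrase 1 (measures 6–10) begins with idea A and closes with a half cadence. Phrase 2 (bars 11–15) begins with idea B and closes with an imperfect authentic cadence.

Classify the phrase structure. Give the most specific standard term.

contrasting period

Phrase 1 ends with a half cadence (weaker) and phrase 2 with an imperfect authentic cadence (stronger): antecedent + consequent = a period.
The two phrases open with different material (A / B), so the period is contrasting.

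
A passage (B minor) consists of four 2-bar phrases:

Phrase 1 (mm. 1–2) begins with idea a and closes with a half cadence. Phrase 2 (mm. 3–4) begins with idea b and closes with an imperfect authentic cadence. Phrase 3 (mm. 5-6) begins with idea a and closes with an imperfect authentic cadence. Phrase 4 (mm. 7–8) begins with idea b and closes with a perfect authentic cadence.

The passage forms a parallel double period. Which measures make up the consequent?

measures 5–8

In a double period the four phrases pair into a large antecedent (phrases 1–2, ending imperfect authentic cadence) and a large consequent (phrases 3–4, ending perfect authentic cadence). The consequent spans mm. 5-8.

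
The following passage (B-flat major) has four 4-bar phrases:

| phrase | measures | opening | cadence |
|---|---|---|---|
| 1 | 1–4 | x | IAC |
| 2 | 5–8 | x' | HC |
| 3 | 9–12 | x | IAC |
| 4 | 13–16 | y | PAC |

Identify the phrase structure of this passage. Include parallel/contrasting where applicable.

parallel double period

Four phrases in two halves: the first half (mm. 1-8) ends with a half cadence, the second (measures 9-16) with a perfect authentic cadence — a large antecedent–consequent pair, i.e. a double period.
Phrase 3 begins with the same material as phrase 1, making it parallel.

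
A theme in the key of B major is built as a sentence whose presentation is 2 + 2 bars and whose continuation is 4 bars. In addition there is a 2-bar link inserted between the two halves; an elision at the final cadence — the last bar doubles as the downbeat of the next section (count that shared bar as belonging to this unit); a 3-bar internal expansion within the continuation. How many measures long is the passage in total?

13 measures

Basic sentence: 2 + 2 + 4 = 8 bars.
8 (basic form) + 2 (link) + 3 (internal expansion) = 13.
The elision shares a bar with the next section but does not change this unit's count.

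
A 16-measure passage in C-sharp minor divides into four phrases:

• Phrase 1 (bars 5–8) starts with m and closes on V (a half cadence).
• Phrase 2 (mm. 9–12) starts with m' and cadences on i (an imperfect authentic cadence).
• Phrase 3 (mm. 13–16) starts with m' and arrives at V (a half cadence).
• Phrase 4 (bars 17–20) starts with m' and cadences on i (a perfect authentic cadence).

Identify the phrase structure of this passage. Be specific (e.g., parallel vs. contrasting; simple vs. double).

parallel double period

Four phrases in two halves: the first half (mm. 5–12) ends with an imperfect authentic cadence, the second (mm. 13-20) with a perfect authentic cadence — a large antecedent–consequent pair, i.e. a double period.
Phrase 3 begins with the same material as phrase 1, making it parallel.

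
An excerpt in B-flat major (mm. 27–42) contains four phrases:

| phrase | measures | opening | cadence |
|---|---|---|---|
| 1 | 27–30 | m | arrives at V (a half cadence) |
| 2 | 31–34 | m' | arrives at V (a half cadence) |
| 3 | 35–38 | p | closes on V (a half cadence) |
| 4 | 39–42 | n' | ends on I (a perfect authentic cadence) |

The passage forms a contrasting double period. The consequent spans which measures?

measures 35–42

In a double period the four phrases pair into a large antecedent (phrases 1–2, ending half cadence) and a large consequent (phrases 3–4, ending perfect authentic cadence). The consequent spans mm. 35-42.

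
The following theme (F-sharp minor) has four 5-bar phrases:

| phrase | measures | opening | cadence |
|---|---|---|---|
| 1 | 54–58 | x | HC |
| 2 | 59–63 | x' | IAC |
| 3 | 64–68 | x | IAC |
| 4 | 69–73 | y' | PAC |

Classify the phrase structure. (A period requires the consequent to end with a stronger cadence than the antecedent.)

parallel double period

Four phrases in two halves: the first half (mm. 54-63) ends with an imperfect authentic cadence, the second (mm. 64-73) with a perfect authentic cadence — a large antecedent–consequent pair, i.e. a double period.
Phrase 3 begins with the same material as phrase 1, making it parallel.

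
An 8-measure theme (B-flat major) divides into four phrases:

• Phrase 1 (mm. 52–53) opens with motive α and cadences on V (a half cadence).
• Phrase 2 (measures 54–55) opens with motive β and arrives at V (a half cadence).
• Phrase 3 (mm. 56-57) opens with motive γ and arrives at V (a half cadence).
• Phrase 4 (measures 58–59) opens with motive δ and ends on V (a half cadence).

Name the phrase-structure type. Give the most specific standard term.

phrase group

Phrase 4 ends with a half cadence, no stronger than phrase 2's half cadence, so the four phrases do not form a double period; nor do phrases 3–4 duplicate 1–2, so it is not a repeated period. With no phrase reaching a conclusive cadence, the passage is a phrase group.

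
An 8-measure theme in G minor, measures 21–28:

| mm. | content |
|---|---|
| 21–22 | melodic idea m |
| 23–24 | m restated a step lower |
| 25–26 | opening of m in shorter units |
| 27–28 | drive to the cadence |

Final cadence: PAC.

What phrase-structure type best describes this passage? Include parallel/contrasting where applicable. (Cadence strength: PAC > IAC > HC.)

sentence

Basic idea (mm. 21-22) + its repetition (mm. 23–24) form the presentation; fragmentation and cadence (mm. 25–28) form the continuation — the 8-bar whole is a sentence.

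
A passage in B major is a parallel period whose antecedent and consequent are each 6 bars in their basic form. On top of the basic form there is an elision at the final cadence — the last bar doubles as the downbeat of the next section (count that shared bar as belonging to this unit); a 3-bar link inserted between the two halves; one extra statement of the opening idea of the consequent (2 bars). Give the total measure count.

Basic parallel period: 6 + 6 = 12 bars.
12 (basic form) + 3 (link) + 2 (extra statement) = 17.
The elision shares a bar with the next section but does not change this unit's count.

17 measures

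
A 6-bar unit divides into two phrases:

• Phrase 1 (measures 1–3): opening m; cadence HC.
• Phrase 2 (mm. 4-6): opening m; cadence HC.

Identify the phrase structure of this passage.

repeated phrase

Both phrases have the same opening (m) and the same cadence (half cadence): the second is a restatement, not a consequent, so this is a repeated phrase rather than a period.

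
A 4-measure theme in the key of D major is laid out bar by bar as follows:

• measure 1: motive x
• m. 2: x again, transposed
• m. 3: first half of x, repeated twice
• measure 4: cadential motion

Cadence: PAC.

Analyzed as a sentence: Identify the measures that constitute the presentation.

The presentation of a sentence is the basic idea (bar 1) plus its repetition (m. 2); the presentation is therefore mm. 1–2.

measures 1–2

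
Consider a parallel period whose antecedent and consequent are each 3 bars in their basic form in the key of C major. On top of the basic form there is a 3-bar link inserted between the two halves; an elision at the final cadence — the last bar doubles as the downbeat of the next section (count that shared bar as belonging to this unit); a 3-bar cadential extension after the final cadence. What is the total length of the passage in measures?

12 measures

Basic parallel period: 3 + 3 = 6 bars.
6 (basic form) + 3 (link) + 3 (cadential extension) = 12.
The elision shares a bar with the next section but does not change this unit's count.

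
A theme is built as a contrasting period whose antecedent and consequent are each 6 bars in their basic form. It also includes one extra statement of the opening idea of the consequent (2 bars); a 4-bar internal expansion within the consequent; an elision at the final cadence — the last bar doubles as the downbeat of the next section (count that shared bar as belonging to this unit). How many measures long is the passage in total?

Basic contrasting period: 6 + 6 = 12 bars.
12 (basic form) + 2 (extra statement) + 4 (internal expansion) = 18.
The elision shares a bar with the next section but does not change this unit's count.

18 measures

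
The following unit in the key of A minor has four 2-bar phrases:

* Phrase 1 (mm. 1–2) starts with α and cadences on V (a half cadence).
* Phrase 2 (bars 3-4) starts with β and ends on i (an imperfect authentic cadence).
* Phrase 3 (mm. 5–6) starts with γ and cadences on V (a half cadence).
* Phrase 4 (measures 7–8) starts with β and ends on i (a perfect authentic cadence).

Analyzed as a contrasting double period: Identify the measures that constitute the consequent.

measures 5–8

In a double period the four phrases pair into a large antecedent (phrases 1–2, ending imperfect authentic cadence) and a large consequent (phrases 3–4, ending perfect authentic cadence). The consequent spans bars 5–8.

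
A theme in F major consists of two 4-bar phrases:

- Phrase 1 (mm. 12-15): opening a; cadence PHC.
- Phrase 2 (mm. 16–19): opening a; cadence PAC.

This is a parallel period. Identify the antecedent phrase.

phrase 1

The phrase ending with the weaker cadence (Phrygian half cadence) is the antecedent; the one ending more conclusively (perfect authentic cadence) is the consequent. The antecedent is phrase 1.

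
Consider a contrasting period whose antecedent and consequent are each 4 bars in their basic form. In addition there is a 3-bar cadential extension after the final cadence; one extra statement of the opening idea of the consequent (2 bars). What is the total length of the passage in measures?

13 measures

Basic contrasting period: 4 + 4 = 8 bars.
8 (basic form) + 3 (cadential extension) + 2 (extra statement) = 13.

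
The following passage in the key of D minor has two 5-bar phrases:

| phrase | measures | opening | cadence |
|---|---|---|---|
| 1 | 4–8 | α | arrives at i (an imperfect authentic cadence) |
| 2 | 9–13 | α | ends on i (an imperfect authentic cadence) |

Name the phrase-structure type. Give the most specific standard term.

Both phrases have the same opening (α) and the same cadence (imperfect authentic cadence): the second is a restatement, not a consequent, so this is a repeated phrase rather than a period.

repeated phrase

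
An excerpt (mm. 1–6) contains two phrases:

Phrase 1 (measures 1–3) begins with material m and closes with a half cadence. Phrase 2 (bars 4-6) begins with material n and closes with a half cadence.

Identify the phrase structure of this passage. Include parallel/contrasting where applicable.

phrase group

The second phrase closes with a half cadence, which is not stronger than the first phrase's half cadence; without a weak→strong cadential pair there is no antecedent–consequent relationship, so this is a phrase group rather than a period.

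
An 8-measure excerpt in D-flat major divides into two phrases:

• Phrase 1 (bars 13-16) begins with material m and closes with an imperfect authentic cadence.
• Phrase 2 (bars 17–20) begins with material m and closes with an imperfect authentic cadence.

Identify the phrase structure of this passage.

repeated phrase

Both phrases have the same opening (m) and the same cadence (imperfect authentic cadence): the second is a restatement, not a consequent, so this is a repeated phrase rather than a period.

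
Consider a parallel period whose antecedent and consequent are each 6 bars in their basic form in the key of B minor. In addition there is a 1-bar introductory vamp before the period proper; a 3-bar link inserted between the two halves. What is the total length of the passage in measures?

Basic parallel period: 6 + 6 = 12 bars.
12 (basic form) + 1 (introduction) + 3 (link) = 16.

16 measures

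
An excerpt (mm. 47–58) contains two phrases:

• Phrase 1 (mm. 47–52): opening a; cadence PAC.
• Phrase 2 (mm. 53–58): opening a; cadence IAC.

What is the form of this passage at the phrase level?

phrase group

The second phrase closes with an imperfect authentic cadence, which is not stronger than the first phrase's perfect authentic cadence; without a weak→strong cadential pair there is no antecedent–consequent relationship, so this is a phrase group rather than a period.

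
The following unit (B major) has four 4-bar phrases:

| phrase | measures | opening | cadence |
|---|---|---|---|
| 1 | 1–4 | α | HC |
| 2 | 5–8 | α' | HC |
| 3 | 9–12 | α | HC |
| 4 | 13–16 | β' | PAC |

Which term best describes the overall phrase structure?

Four phrases in two halves: the first half (mm. 1-8) ends with a half cadence, the second (measures 9-16) with a perfect authentic cadence — a large antecedent–consequent pair, i.e. a double period.
Phrase 3 begins with the same material as phrase 1, making it parallel.

parallel double period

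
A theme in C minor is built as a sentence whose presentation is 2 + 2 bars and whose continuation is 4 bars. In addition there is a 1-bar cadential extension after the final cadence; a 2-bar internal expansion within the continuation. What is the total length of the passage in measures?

11 measures

Basic sentence: 2 + 2 + 4 = 8 bars.
8 (basic form) + 1 (cadential extension) + 2 (internal expansion) = 11.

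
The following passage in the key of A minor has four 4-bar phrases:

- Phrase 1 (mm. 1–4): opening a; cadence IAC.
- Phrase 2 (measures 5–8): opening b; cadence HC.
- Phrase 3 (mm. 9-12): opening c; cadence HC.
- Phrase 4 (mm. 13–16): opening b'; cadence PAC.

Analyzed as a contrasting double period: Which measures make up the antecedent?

In a double period the four phrases pair into a large antecedent (phrases 1–2, ending half cadence) and a large consequent (phrases 3–4, ending perfect authentic cadence). The antecedent spans mm. 1-8.

measures 1–8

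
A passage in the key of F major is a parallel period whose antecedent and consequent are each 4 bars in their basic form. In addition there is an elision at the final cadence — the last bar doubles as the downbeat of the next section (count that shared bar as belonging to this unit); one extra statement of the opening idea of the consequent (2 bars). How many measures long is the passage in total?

Basic parallel period: 4 + 4 = 8 bars.
8 (basic form) + 2 (extra statement) = 10.
The elision shares a bar with the next section but does not change this unit's count.

10 measures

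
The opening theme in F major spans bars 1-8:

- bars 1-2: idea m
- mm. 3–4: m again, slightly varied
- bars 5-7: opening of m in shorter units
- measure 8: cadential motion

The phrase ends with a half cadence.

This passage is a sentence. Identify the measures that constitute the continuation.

measures 5–8

After the presentation (measures 1-4), the continuation covers the fragmentation through the cadence: measures 5–8.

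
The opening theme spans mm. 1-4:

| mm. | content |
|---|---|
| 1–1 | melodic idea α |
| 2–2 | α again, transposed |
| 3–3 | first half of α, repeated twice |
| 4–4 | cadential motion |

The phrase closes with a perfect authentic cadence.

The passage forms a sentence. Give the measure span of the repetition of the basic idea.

The presentation of a sentence is the basic idea (m. 1) plus its repetition (measure 2); the repetition of the basic idea is therefore bar 2.

measures 2–2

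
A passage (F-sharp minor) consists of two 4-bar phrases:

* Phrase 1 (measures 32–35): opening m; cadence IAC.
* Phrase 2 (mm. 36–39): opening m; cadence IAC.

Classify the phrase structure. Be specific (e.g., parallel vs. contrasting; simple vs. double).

repeated phrase

Both phrases have the same opening (m) and the same cadence (imperfect authentic cadence): the second is a restatement, not a consequent, so this is a repeated phrase rather than a period.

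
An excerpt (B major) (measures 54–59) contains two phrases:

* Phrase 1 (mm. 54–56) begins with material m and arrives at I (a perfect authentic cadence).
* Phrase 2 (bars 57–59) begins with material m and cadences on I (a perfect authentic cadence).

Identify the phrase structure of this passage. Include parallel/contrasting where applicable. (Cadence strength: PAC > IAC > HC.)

repeated phrase

Both phrases have the same opening (m) and the same cadence (perfect authentic cadence): the second is a restatement, not a consequent, so this is a repeated phrase rather than a period.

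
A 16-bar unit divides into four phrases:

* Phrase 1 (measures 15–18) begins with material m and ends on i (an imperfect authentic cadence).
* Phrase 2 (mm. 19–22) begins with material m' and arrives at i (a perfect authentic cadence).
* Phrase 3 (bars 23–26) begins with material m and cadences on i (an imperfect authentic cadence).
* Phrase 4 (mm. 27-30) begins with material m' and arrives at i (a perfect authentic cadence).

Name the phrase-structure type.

repeated period

The cadence pattern IAC–PAC–IAC–PAC is weak–strong twice, and phrases 3–4 restate phrases 1–2: a period heard twice, not a double period (which would end weakly at phrase 2).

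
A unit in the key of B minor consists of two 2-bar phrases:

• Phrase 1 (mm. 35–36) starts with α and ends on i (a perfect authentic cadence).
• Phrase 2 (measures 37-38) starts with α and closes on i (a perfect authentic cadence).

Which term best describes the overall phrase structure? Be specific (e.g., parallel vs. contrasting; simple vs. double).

repeated phrase

Both phrases have the same opening (α) and the same cadence (perfect authentic cadence): the second is a restatement, not a consequent, so this is a repeated phrase rather than a period.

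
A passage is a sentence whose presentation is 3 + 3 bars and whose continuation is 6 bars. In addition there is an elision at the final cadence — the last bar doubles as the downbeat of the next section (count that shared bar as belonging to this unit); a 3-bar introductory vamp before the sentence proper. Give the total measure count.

15 measures

Basic sentence: 3 + 3 + 6 = 12 bars.
12 (basic form) + 3 (introduction) = 15.
The elision shares a bar with the next section but does not change this unit's count.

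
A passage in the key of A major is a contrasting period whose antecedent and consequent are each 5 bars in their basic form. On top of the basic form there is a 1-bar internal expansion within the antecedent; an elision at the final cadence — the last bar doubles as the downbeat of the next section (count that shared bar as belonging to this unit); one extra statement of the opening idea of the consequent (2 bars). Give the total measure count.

Basic contrasting period: 5 + 5 = 10 bars.
10 (basic form) + 1 (internal expansion) + 2 (extra statement) = 13.
The elision shares a bar with the next section but does not change this unit's count.

13 measures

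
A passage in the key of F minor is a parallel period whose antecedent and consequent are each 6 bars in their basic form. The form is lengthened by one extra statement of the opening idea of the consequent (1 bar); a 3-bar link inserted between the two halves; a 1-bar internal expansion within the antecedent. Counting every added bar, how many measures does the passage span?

17 measures

Basic parallel period: 6 + 6 = 12 bars.
12 (basic form) + 1 (extra statement) + 3 (link) + 1 (internal expansion) = 17.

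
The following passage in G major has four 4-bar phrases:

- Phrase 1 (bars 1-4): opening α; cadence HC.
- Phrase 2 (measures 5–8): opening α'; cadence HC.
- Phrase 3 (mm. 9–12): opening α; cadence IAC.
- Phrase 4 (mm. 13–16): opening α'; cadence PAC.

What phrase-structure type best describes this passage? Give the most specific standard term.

Four phrases in two halves: the first half (mm. 1-8) ends with a half cadence, the second (bars 9–16) with a perfect authentic cadence — a large antecedent–consequent pair, i.e. a double period.
Phrase 3 begins with the same material as phrase 1, making it parallel.

parallel double period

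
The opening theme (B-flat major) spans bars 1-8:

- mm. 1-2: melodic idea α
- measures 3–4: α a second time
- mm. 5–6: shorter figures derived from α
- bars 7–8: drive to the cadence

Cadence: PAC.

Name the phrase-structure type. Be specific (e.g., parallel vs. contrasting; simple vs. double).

Basic idea (measures 1-2) + its repetition (measures 3–4) form the presentation; fragmentation and cadence (mm. 5–8) form the continuation — the 8-bar whole is a sentence.

sentence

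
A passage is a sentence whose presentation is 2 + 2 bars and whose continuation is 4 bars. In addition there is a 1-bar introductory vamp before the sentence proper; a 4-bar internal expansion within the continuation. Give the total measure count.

Basic sentence: 2 + 2 + 4 = 8 bars.
8 (basic form) + 1 (introduction) + 4 (internal expansion) = 13.

13 measures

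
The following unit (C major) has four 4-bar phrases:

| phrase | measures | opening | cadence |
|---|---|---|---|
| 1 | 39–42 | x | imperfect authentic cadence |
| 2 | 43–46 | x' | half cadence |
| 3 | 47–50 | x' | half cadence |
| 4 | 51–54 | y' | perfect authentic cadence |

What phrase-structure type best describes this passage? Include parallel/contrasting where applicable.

parallel double period

Four phrases in two halves: the first half (mm. 39-46) ends with a half cadence, the second (measures 47-54) with a perfect authentic cadence — a large antecedent–consequent pair, i.e. a double period.
Phrase 3 begins with the same material as phrase 1, making it parallel.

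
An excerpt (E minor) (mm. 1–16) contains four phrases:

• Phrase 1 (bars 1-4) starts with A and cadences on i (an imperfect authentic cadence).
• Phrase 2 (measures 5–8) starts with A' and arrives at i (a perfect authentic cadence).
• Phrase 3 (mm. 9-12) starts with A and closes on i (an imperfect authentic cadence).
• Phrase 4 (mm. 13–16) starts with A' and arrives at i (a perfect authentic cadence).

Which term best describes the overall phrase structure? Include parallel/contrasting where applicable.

repeated period

The cadence pattern IAC–PAC–IAC–PAC is weak–strong twice, and phrases 3–4 restate phrases 1–2: a period heard twice, not a double period (which would end weakly at phrase 2).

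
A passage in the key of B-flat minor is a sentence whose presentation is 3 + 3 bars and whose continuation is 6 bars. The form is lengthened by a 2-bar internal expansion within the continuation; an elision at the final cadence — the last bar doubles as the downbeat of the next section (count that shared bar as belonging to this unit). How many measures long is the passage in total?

Basic sentence: 3 + 3 + 6 = 12 bars.
12 (basic form) + 2 (internal expansion) = 14.
The elision shares a bar with the next section but does not change this unit's count.

14 measures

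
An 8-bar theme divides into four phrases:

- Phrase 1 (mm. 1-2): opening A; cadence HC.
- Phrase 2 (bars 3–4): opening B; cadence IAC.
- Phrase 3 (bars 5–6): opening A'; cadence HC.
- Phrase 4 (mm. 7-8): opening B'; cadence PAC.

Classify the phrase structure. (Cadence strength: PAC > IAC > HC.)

parallel double period

Four phrases in two halves: the first half (mm. 1-4) ends with an imperfect authentic cadence, the second (measures 5–8) with a perfect authentic cadence — a large antecedent–consequent pair, i.e. a double period.
Phrase 3 begins with the same material as phrase 1, making it parallel.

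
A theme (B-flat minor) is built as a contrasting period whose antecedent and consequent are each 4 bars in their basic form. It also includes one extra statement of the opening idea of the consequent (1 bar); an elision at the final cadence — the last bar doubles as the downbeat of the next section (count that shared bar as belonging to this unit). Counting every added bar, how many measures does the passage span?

Basic contrasting period: 4 + 4 = 8 bars.
8 (basic form) + 1 (extra statement) = 9.
The elision shares a bar with the next section but does not change this unit's count.

9 measures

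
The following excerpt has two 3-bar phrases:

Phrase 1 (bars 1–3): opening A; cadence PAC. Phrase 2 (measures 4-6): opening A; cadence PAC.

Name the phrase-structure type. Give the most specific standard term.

Both phrases have the same opening (A) and the same cadence (perfect authentic cadence): the second is a restatement, not a consequent, so this is a repeated phrase rather than a period.

repeated phrase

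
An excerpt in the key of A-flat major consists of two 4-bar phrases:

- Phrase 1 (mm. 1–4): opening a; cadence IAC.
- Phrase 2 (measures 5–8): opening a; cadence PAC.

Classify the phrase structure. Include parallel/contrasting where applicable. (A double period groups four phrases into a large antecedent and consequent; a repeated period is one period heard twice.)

parallel period

Phrase 1 ends with an imperfect authentic cadence (weaker) and phrase 2 with a perfect authentic cadence (stronger): antecedent + consequent = a period.
The two phrases open with the same material (a / a), so the period is parallel.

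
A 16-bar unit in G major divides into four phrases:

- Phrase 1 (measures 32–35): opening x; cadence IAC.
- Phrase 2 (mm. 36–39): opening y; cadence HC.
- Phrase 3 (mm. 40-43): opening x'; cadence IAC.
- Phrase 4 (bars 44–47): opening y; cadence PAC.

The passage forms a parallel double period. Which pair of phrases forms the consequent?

In a double period the first pair of phrases (ending half cadence) is the large antecedent and the second pair (ending perfect authentic cadence) is the large consequent; the consequent is phrases 3 and 4.

phrases 3 and 4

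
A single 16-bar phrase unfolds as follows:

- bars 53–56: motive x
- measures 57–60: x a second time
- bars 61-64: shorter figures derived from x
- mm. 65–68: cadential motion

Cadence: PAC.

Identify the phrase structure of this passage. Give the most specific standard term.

Basic idea (bars 53–56) + its repetition (measures 57–60) form the presentation; fragmentation and cadence (mm. 61–68) form the continuation — the 16-bar whole is a sentence.

sentence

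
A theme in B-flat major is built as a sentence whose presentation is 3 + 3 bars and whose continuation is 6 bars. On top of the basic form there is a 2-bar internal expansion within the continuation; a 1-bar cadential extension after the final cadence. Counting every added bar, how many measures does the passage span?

Basic sentence: 3 + 3 + 6 = 12 bars.
12 (basic form) + 2 (internal expansion) + 1 (cadential extension) = 15.

15 measures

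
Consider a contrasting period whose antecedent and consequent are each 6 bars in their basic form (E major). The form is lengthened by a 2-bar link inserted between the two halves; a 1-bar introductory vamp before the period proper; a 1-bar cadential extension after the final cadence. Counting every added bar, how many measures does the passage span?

Basic contrasting period: 6 + 6 = 12 bars.
12 (basic form) + 2 (link) + 1 (introduction) + 1 (cadential extension) = 16.

16 measures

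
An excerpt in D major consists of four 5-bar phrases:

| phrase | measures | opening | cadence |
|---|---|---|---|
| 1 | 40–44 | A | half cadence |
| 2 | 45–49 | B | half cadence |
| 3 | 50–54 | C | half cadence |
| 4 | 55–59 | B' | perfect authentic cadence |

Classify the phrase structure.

contrasting double period

Four phrases in two halves: the first half (mm. 40–49) ends with a half cadence, the second (bars 50-59) with a perfect authentic cadence — a large antecedent–consequent pair, i.e. a double period.
Phrase 3 begins with different material from phrase 1, making it contrasting.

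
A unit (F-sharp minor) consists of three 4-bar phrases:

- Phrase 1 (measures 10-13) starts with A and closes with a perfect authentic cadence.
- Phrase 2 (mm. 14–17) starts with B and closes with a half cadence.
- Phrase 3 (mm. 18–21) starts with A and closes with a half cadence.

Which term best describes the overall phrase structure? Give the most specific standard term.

The final phrase closes with a half cadence, which is not stronger than the preceding half cadence; the 3 phrases lack an overall antecedent–consequent design and so form a phrase group.

phrase group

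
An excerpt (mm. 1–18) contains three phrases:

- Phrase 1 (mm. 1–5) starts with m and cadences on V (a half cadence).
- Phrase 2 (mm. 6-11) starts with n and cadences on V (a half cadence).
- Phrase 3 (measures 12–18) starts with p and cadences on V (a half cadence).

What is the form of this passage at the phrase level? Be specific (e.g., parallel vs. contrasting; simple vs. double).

The final phrase closes with a half cadence, which is not stronger than the preceding half cadence; the 3 phrases lack an overall antecedent–consequent design and so form a phrase group.

phrase group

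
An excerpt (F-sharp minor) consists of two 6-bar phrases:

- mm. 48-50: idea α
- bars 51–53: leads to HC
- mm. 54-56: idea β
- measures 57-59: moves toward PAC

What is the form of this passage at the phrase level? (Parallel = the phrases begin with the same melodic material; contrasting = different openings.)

contrasting period

Phrase 1 ends with a half cadence (weaker) and phrase 2 with a perfect authentic cadence (stronger): antecedent + consequent = a period.
The two phrases open with different material (α / β), so the period is contrasting.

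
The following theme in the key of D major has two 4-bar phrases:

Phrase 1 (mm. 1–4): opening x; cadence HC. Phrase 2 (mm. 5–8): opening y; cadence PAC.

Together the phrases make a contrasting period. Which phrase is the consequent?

phrase 2

The phrase ending with the weaker cadence (half cadence) is the antecedent; the one ending more conclusively (perfect authentic cadence) is the consequent. The consequent is phrase 2.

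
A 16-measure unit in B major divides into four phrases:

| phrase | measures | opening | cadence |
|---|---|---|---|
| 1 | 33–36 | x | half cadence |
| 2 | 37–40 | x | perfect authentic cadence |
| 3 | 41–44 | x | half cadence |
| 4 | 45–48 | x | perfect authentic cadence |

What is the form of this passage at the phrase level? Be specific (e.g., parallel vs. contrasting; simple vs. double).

The cadence pattern HC–PAC–HC–PAC is weak–strong twice, and phrases 3–4 restate phrases 1–2: a period heard twice, not a double period (which would end weakly at phrase 2).

repeated period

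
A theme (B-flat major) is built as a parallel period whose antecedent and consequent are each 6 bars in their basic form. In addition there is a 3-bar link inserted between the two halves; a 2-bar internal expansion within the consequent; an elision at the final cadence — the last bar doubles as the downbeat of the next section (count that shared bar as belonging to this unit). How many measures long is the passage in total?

Basic parallel period: 6 + 6 = 12 bars.
12 (basic form) + 3 (link) + 2 (internal expansion) = 17.
The elision shares a bar with the next section but does not change this unit's count.

17 measures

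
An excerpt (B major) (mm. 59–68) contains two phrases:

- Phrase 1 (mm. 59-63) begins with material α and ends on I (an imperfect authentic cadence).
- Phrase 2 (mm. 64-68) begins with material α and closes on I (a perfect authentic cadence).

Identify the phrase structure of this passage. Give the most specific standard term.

Phrase 1 ends with an imperfect authentic cadence (weaker) and phrase 2 with a perfect authentic cadence (stronger): antecedent + consequent = a period.
The two phrases open with the same material (α / α), so the period is parallel.

parallel period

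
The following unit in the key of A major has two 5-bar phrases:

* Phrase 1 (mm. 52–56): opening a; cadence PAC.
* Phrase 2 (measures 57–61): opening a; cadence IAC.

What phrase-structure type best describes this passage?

The second phrase closes with an imperfect authentic cadence, which is not stronger than the first phrase's perfect authentic cadence; without a weak→strong cadential pair there is no antecedent–consequent relationship, so this is a phrase group rather than a period.

phrase group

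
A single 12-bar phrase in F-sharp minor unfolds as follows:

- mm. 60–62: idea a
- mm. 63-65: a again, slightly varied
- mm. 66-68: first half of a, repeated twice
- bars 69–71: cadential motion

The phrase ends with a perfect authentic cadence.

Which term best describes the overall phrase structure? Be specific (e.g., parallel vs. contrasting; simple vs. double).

sentence

Basic idea (measures 60-62) + its repetition (bars 63–65) form the presentation; fragmentation and cadence (mm. 66–71) form the continuation — the 12-bar whole is a sentence.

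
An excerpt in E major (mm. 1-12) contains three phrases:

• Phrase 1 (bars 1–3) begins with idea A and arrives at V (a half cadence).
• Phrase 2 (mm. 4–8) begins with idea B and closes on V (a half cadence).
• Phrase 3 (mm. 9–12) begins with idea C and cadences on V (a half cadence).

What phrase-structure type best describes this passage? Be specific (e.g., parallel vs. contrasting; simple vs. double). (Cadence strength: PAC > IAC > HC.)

phrase group

The final phrase closes with a half cadence, which is not stronger than the preceding half cadence; the 3 phrases lack an overall antecedent–consequent design and so form a phrase group.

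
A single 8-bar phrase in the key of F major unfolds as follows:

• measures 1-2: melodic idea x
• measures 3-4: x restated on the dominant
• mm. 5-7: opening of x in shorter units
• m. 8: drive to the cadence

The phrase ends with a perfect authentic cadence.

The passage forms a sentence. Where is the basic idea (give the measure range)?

measures 1–2

The presentation of a sentence is the basic idea (mm. 1–2) plus its repetition (mm. 3–4); the basic idea is therefore measures 1–2.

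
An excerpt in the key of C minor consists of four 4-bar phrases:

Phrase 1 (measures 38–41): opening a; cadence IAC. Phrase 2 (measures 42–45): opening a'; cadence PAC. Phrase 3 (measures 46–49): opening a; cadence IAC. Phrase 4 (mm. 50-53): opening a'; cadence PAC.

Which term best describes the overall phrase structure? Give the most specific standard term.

repeated period

The cadence pattern IAC–PAC–IAC–PAC is weak–strong twice, and phrases 3–4 restate phrases 1–2: a period heard twice, not a double period (which would end weakly at phrase 2).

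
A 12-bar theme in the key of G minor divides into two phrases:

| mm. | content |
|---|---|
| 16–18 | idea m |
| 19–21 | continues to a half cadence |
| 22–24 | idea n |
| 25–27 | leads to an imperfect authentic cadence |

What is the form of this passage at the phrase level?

Phrase 1 ends with a half cadence (weaker) and phrase 2 with an imperfect authentic cadence (stronger): antecedent + consequent = a period.
The two phrases open with different material (m / n), so the period is contrasting.

contrasting period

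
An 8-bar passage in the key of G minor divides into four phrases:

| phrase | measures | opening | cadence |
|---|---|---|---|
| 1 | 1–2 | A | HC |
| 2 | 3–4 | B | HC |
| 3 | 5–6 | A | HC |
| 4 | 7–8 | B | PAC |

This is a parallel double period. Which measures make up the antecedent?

measures 1–4

In a double period the first pair of phrases (ending half cadence) is the large antecedent and the second pair (ending perfect authentic cadence) is the large consequent; the antecedent is measures 1–4.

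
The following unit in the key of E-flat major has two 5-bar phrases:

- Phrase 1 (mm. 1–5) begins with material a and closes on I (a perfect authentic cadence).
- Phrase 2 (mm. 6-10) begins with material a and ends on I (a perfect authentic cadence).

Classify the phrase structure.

Both phrases have the same opening (a) and the same cadence (perfect authentic cadence): the second is a restatement, not a consequent, so this is a repeated phrase rather than a period.

repeated phrase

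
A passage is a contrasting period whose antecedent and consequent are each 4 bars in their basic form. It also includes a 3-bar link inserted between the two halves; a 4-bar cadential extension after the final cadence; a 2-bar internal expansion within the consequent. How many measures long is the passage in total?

Basic contrasting period: 4 + 4 = 8 bars.
8 (basic form) + 3 (link) + 4 (cadential extension) + 2 (internal expansion) = 17.

17 measures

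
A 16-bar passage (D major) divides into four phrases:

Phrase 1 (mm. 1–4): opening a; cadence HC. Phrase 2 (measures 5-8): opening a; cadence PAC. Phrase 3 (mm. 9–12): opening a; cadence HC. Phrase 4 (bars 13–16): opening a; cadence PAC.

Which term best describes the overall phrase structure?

The cadence pattern HC–PAC–HC–PAC is weak–strong twice, and phrases 3–4 restate phrases 1–2: a period heard twice, not a double period (which would end weakly at phrase 2).

repeated period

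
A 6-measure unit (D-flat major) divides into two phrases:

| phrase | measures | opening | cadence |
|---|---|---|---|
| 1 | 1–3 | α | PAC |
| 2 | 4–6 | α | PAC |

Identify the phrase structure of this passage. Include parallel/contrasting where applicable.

Both phrases have the same opening (α) and the same cadence (perfect authentic cadence): the second is a restatement, not a consequent, so this is a repeated phrase rather than a period.

repeated phrase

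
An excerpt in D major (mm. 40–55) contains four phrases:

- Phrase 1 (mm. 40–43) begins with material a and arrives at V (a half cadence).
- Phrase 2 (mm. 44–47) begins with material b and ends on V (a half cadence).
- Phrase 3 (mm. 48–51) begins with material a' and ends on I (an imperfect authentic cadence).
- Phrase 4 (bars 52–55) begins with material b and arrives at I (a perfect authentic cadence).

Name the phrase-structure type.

parallel double period

Four phrases in two halves: the first half (mm. 40-47) ends with a half cadence, the second (mm. 48-55) with a perfect authentic cadence — a large antecedent–consequent pair, i.e. a double period.
Phrase 3 begins with the same material as phrase 1, making it parallel.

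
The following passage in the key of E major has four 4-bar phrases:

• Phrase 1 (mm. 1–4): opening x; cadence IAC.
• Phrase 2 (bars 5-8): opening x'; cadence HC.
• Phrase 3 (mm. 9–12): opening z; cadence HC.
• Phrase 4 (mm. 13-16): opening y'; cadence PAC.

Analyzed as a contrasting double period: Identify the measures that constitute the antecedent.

measures 1–8

In a double period the four phrases pair into a large antecedent (phrases 1–2, ending half cadence) and a large consequent (phrases 3–4, ending perfect authentic cadence). The antecedent spans mm. 1-8.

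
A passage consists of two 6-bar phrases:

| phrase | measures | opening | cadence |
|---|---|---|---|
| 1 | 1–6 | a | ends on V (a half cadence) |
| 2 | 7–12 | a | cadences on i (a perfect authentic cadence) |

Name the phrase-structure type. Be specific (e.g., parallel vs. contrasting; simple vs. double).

parallel period

Phrase 1 ends with a half cadence (weaker) and phrase 2 with a perfect authentic cadence (stronger): antecedent + consequent = a period.
The two phrases open with the same material (a / a), so the period is parallel.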